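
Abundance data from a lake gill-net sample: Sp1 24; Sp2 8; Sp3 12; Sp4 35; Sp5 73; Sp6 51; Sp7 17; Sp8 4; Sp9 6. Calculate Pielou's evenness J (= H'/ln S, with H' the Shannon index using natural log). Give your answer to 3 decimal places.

0.842

Total N = 24+8+12+35+73+51+17+4+6 = 230, so the proportions are 0.10435, 0.03478, 0.05217, 0.15217, 0.31739, 0.22174, 0.07391, 0.01739, 0.02609 (working shown to 5 dp, full precision carried).
H' = −Σ pᵢ ln pᵢ = −((-0.23583) + (-0.11682) + (-0.15408) + (-0.28650) + (-0.36424) + (-0.33400) + (-0.19253) + (-0.07047) + (-0.09512)) = 1.84959.
With S = 9 species, ln S = 2.19722, so J = 1.84959/2.19722 = 0.84179, i.e. 0.842 to 3 decimal places.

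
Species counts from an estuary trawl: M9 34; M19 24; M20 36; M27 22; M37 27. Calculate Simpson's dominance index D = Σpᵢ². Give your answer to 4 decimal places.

Total N = 34+24+36+22+27 = 143, so the proportions are 0.237762, 0.167832, 0.251748, 0.153846, 0.188811 (working shown to 6 dp, full precision carried).
D = 0.237762² + 0.167832² + 0.251748² + 0.153846² + 0.188811² = 0.056531 + 0.028168 + 0.063377 + 0.023669 + 0.035650 = 0.207394.
To 4 decimal places, D = 0.2074.

0.2074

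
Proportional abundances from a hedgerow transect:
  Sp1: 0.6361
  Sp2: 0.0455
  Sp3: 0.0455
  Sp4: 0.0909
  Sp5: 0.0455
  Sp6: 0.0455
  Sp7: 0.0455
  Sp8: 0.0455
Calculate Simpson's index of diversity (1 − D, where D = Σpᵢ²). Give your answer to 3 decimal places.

D = 0.6361² + 0.0455² + 0.0455² + 0.0909² + 0.0455² + 0.0455² + 0.0455² + 0.0455² = 0.40462 + 0.00207 + 0.00207 + 0.00826 + 0.00207 + 0.00207 + 0.00207 + 0.00207 = 0.42531 (working shown to 5 dp, full precision carried).
So 1 − D = 0.57469, i.e. 0.575 to 3 decimal places.

0.575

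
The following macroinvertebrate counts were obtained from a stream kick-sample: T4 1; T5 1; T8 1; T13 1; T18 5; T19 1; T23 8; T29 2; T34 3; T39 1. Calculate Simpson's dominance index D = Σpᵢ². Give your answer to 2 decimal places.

0.19

Total N = 1+1+1+1+5+1+8+2+3+1 = 24, so the proportions are 0.0417, 0.0417, 0.0417, 0.0417, 0.2083, 0.0417, 0.3333, 0.0833, 0.125, 0.0417 (working shown to 4 dp, full precision carried).
D = 0.0417² + 0.0417² + 0.0417² + 0.0417² + 0.2083² + 0.0417² + 0.3333² + 0.0833² + 0.125² + 0.0417² = 0.0017 + 0.0017 + 0.0017 + 0.0017 + 0.0434 + 0.0017 + 0.1111 + 0.0069 + 0.0156 + 0.0017 = 0.1875.
To 2 decimal places, D = 0.19.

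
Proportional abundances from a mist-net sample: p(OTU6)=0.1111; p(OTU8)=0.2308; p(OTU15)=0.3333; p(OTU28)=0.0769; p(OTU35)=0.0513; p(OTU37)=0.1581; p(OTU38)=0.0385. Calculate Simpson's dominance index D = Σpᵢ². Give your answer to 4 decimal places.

D = 0.1111² + 0.2308² + 0.3333² + 0.0769² + 0.0513² + 0.1581² + 0.0385² = 0.012343 + 0.053269 + 0.111089 + 0.005914 + 0.002632 + 0.024996 + 0.001482 = 0.211724 (working shown to 6 dp, full precision carried).
To 4 decimal places, D = 0.2117.

0.2117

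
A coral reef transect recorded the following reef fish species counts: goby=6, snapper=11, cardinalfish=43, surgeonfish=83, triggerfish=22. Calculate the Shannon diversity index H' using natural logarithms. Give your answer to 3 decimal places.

1.266

Total N = 6+11+43+83+22 = 165, so the proportions are 0.03636, 0.06667, 0.26061, 0.50303, 0.13333 (working shown to 5 dp, full precision carried).
Each pᵢ ln pᵢ term: 0.03636×(-3.31419)=-0.12052, 0.06667×(-2.70805)=-0.18054, 0.26061×(-1.34475)=-0.35045, 0.50303×(-0.68710)=-0.34563, 0.13333×(-2.01490)=-0.26865.
Sum = -1.26579, so H' = 1.266.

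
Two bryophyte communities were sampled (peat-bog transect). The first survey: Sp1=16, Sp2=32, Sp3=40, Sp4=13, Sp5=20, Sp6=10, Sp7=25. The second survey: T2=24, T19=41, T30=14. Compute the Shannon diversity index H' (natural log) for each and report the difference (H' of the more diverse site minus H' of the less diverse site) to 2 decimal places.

0.84

The first survey: N=156, proportions 0.10256, 0.20513, 0.25641, 0.08333, 0.12821, 0.0641, 0.16026, giving H' = 1.84744 (working shown to 5 dp, full precision carried).
The second survey: N=79, proportions 0.3038, 0.51899, 0.17722, giving H' = 1.00899.
Difference = |1.84744 − 1.00899| = 0.83845, i.e. 0.84 to 2 decimal places.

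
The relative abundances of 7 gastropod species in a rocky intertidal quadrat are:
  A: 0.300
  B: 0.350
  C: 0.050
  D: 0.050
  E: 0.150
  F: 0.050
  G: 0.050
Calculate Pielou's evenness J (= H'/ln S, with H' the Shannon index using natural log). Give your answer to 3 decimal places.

H' = −Σ pᵢ ln pᵢ = −((-0.36119) + (-0.36744) + (-0.14979) + (-0.14979) + (-0.28457) + (-0.14979) + (-0.14979)) = 1.61234 (working shown to 5 dp, full precision carried).
With S = 7 species, ln S = 1.94591, so J = 1.61234/1.94591 = 0.82858, i.e. 0.829 to 3 decimal places.

0.829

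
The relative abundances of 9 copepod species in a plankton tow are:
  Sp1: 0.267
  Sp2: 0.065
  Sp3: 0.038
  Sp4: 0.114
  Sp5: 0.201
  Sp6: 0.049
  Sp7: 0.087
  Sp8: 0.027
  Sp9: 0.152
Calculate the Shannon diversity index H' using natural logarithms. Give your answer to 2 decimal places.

1.97

Each pᵢ ln pᵢ term (working shown to 4 dp, full precision carried): 0.267×(-1.3205)=-0.3526, 0.065×(-2.7334)=-0.1777, 0.038×(-3.2702)=-0.1243, 0.114×(-2.1716)=-0.2476, 0.201×(-1.6045)=-0.3225, 0.049×(-3.0159)=-0.1478, 0.087×(-2.4418)=-0.2124, 0.027×(-3.6119)=-0.0975, 0.152×(-1.8839)=-0.2863.
Sum = -1.9687, so H' = 1.97.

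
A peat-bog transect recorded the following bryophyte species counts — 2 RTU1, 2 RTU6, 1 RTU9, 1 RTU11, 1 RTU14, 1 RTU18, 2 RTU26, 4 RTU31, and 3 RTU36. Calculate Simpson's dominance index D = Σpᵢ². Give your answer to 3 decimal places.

Total N = 2+2+1+1+1+1+2+4+3 = 17, so the proportions are 0.11765, 0.11765, 0.05882, 0.05882, 0.05882, 0.05882, 0.11765, 0.23529, 0.17647 (working shown to 5 dp, full precision carried).
D = 0.11765² + 0.11765² + 0.05882² + 0.05882² + 0.05882² + 0.05882² + 0.11765² + 0.23529² + 0.17647² = 0.01384 + 0.01384 + 0.00346 + 0.00346 + 0.00346 + 0.00346 + 0.01384 + 0.05536 + 0.03114 = 0.14187.
To 3 decimal places, D = 0.142.

0.142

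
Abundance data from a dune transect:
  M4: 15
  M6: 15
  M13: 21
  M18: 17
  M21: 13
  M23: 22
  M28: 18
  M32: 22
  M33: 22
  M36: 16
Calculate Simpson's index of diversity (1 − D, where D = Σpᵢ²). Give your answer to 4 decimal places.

0.8968

Total N = 15+15+21+17+13+22+18+22+22+16 = 181, so the proportions are 0.082873, 0.082873, 0.116022, 0.093923, 0.071823, 0.121547, 0.099448, 0.121547, 0.121547, 0.088398 (working shown to 6 dp, full precision carried).
D = 0.082873² + 0.082873² + 0.116022² + 0.093923² + 0.071823² + 0.121547² + 0.099448² + 0.121547² + 0.121547² + 0.088398² = 0.006868 + 0.006868 + 0.013461 + 0.008821 + 0.005159 + 0.014774 + 0.009890 + 0.014774 + 0.014774 + 0.007814 = 0.103202.
So 1 − D = 0.896798, i.e. 0.8968 to 4 decimal places.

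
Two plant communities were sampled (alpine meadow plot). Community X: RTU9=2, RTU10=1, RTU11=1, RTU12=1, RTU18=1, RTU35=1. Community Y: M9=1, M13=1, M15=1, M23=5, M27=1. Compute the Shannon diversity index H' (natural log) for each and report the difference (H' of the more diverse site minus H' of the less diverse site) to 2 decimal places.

Community X: N=7, proportions 0.2857, 0.1429, 0.1429, 0.1429, 0.1429, 0.1429, giving H' = 1.7479 (working shown to 4 dp, full precision carried).
Community Y: N=9, proportions 0.1111, 0.1111, 0.1111, 0.5556, 0.1111, giving H' = 1.3031.
Difference = |1.7479 − 1.3031| = 0.4448, i.e. 0.44 to 2 decimal places.

0.44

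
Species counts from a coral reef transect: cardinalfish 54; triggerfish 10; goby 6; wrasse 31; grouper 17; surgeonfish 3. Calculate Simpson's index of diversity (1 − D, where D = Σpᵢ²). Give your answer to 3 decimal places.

Total N = 54+10+6+31+17+3 = 121, so the proportions are 0.44628, 0.08264, 0.04959, 0.2562, 0.1405, 0.02479 (working shown to 5 dp, full precision carried).
D = 0.44628² + 0.08264² + 0.04959² + 0.2562² + 0.1405² + 0.02479² = 0.19917 + 0.00683 + 0.00246 + 0.06564 + 0.01974 + 0.00061 = 0.29445.
So 1 − D = 0.70555, i.e. 0.706 to 3 decimal places.

0.706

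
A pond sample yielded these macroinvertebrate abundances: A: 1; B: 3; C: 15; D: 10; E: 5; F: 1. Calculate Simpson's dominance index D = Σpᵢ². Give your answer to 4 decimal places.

0.2947

Total N = 1+3+15+10+5+1 = 35, so the proportions are 0.028571, 0.085714, 0.428571, 0.285714, 0.142857, 0.028571 (working shown to 6 dp, full precision carried).
D = 0.028571² + 0.085714² + 0.428571² + 0.285714² + 0.142857² + 0.028571² = 0.000816 + 0.007347 + 0.183673 + 0.081633 + 0.020408 + 0.000816 = 0.294694.
To 4 decimal places, D = 0.2947.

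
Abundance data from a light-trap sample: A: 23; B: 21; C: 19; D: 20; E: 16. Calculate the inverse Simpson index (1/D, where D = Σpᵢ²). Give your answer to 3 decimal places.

Total N = 23+21+19+20+16 = 99, so the proportions are 0.2323232, 0.2121212, 0.1919192, 0.2020202, 0.1616162 (working shown to 7 dp, full precision carried).
D = 0.2323232² + 0.2121212² + 0.1919192² + 0.2020202² + 0.1616162² = 0.0539741 + 0.0449954 + 0.0368330 + 0.0408122 + 0.0261198 = 0.2027344.
So 1/D = 4.93256, i.e. 4.933 to 3 decimal places.

4.933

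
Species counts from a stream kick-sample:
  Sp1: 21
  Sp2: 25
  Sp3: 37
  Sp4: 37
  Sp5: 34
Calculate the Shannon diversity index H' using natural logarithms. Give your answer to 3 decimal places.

Total N = 21+25+37+37+34 = 154, so the proportions are 0.13636, 0.16234, 0.24026, 0.24026, 0.22078 (working shown to 5 dp, full precision carried).
Each pᵢ ln pᵢ term: 0.13636×(-1.99243)=-0.27170, 0.16234×(-1.81808)=-0.29514, 0.24026×(-1.42603)=-0.34262, 0.24026×(-1.42603)=-0.34262, 0.22078×(-1.51059)=-0.33351.
Sum = -1.58558, so H' = 1.586.

1.586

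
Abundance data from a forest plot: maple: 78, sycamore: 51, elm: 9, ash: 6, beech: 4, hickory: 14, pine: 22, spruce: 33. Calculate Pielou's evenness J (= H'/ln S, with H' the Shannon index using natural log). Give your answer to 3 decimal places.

Total N = 78+51+9+6+4+14+22+33 = 217, so the proportions are 0.35945, 0.23502, 0.04147, 0.02765, 0.01843, 0.06452, 0.10138, 0.15207 (working shown to 5 dp, full precision carried).
H' = −Σ pᵢ ln pᵢ = −((-0.36778) + (-0.34033) + (-0.13200) + (-0.09921) + (-0.07361) + (-0.17683) + (-0.23205) + (-0.28641)) = 1.70823.
With S = 8 species, ln S = 2.07944, so J = 1.70823/2.07944 = 0.82149, i.e. 0.821 to 3 decimal places.

0.821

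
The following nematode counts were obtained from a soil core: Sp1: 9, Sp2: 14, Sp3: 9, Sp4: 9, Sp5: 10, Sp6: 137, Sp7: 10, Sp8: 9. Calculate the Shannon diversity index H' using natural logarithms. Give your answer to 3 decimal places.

1.293

Total N = 9+14+9+9+10+137+10+9 = 207, so the proportions are 0.04348, 0.06763, 0.04348, 0.04348, 0.04831, 0.66184, 0.04831, 0.04348 (working shown to 5 dp, full precision carried).
Each pᵢ ln pᵢ term: 0.04348×(-3.13549)=-0.13633, 0.06763×(-2.69366)=-0.18218, 0.04348×(-3.13549)=-0.13633, 0.04348×(-3.13549)=-0.13633, 0.04831×(-3.03013)=-0.14638, 0.66184×(-0.41274)=-0.27316, 0.04831×(-3.03013)=-0.14638, 0.04348×(-3.13549)=-0.13633.
Sum = -1.29341, so H' = 1.293.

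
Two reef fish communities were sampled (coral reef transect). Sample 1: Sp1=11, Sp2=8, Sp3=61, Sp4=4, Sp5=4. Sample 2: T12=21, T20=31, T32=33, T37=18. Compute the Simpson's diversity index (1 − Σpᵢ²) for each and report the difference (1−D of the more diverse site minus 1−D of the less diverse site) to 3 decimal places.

0.243

Sample 1: N=88, proportions 0.125, 0.09091, 0.69318, 0.04545, 0.04545, giving 1−D = 0.49148 (working shown to 5 dp, full precision carried).
Sample 2: N=103, proportions 0.20388, 0.30097, 0.32039, 0.17476, giving 1−D = 0.73466.
Difference = |0.49148 − 0.73466| = 0.24318, i.e. 0.243 to 3 decimal places.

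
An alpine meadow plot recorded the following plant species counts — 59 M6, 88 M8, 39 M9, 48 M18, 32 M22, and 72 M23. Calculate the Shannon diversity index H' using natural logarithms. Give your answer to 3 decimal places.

Total N = 59+88+39+48+32+72 = 338, so the proportions are 0.17456, 0.26036, 0.11538, 0.14201, 0.09467, 0.21302 (working shown to 5 dp, full precision carried).
Each pᵢ ln pᵢ term: 0.17456×(-1.74551)=-0.30469, 0.26036×(-1.34571)=-0.35036, 0.11538×(-2.15948)=-0.24917, 0.14201×(-1.95184)=-0.27719, 0.09467×(-2.35731)=-0.22318, 0.21302×(-1.54638)=-0.32941.
Sum = -1.73399, so H' = 1.734.

1.734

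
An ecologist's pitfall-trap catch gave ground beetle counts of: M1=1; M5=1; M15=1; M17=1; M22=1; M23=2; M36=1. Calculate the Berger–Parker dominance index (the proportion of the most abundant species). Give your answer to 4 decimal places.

0.2500

Total N = 1+1+1+1+1+2+1 = 8, so the proportions are 0.125, 0.125, 0.125, 0.125, 0.125, 0.25, 0.125 (working shown to 6 dp, full precision carried).
The largest proportion is 0.25, i.e. d = 0.2500 to 4 decimal places.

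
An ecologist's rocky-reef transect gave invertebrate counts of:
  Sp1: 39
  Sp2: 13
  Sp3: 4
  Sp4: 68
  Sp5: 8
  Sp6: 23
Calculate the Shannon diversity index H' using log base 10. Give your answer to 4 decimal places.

Total N = 39+13+4+68+8+23 = 155, so the proportions are 0.251613, 0.083871, 0.025806, 0.43871, 0.051613, 0.148387 (working shown to 6 dp, full precision carried).
Each pᵢ log₁₀ pᵢ term: 0.251613×(-0.599267)=-0.150783, 0.083871×(-1.076388)=-0.090278, 0.025806×(-1.588272)=-0.040988, 0.43871×(-0.357823)=-0.156980, 0.051613×(-1.287242)=-0.066438, 0.148387×(-0.828604)=-0.122954.
Sum = -0.628421, so H' = 0.6284.

0.6284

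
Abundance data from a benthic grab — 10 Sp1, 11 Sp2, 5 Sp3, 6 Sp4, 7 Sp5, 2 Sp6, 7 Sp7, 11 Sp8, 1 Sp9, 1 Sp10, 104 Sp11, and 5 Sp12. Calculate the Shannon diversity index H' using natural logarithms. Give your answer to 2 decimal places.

1.52

Total N = 10+11+5+6+7+2+7+11+1+1+104+5 = 170, so the proportions are 0.0588, 0.0647, 0.0294, 0.0353, 0.0412, 0.0118, 0.0412, 0.0647, 0.0059, 0.0059, 0.6118, 0.0294 (working shown to 4 dp, full precision carried).
Each pᵢ ln pᵢ term: 0.0588×(-2.8332)=-0.1667, 0.0647×(-2.7379)=-0.1772, 0.0294×(-3.5264)=-0.1037, 0.0353×(-3.3440)=-0.1180, 0.0412×(-3.1899)=-0.1313, 0.0118×(-4.4427)=-0.0523, 0.0412×(-3.1899)=-0.1313, 0.0647×(-2.7379)=-0.1772, 0.0059×(-5.1358)=-0.0302, 0.0059×(-5.1358)=-0.0302, 0.6118×(-0.4914)=-0.3006, 0.0294×(-3.5264)=-0.1037.
Sum = -1.5224, so H' = 1.52.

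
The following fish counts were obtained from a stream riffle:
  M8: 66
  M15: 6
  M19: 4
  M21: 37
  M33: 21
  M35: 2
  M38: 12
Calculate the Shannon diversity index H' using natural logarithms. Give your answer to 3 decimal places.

1.473

Total N = 66+6+4+37+21+2+12 = 148, so the proportions are 0.44595, 0.04054, 0.02703, 0.25, 0.14189, 0.01351, 0.08108 (working shown to 5 dp, full precision carried).
Each pᵢ ln pᵢ term: 0.44595×(-0.80756)=-0.36013, 0.04054×(-3.20545)=-0.12995, 0.02703×(-3.61092)=-0.09759, 0.25×(-1.38629)=-0.34657, 0.14189×(-1.95269)=-0.27707, 0.01351×(-4.30407)=-0.05816, 0.08108×(-2.51231)=-0.20370.
Sum = -1.47318, so H' = 1.473.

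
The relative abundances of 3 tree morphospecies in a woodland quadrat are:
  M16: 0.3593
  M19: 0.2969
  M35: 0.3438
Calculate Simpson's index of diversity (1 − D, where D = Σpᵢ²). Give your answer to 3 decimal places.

0.665

D = 0.3593² + 0.2969² + 0.3438² = 0.12910 + 0.08815 + 0.11820 = 0.33544 (working shown to 5 dp, full precision carried).
So 1 − D = 0.66456, i.e. 0.665 to 3 decimal places.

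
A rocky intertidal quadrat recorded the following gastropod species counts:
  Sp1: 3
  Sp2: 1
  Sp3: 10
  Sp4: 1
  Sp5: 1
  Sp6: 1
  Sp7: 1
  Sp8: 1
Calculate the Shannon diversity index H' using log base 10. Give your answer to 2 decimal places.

Total N = 3+1+10+1+1+1+1+1 = 19, so the proportions are 0.1579, 0.0526, 0.5263, 0.0526, 0.0526, 0.0526, 0.0526, 0.0526 (working shown to 4 dp, full precision carried).
Each pᵢ log₁₀ pᵢ term: 0.1579×(-0.8016)=-0.1266, 0.0526×(-1.2788)=-0.0673, 0.5263×(-0.2788)=-0.1467, 0.0526×(-1.2788)=-0.0673, 0.0526×(-1.2788)=-0.0673, 0.0526×(-1.2788)=-0.0673, 0.0526×(-1.2788)=-0.0673, 0.0526×(-1.2788)=-0.0673.
Sum = -0.6771, so H' = 0.68.

0.68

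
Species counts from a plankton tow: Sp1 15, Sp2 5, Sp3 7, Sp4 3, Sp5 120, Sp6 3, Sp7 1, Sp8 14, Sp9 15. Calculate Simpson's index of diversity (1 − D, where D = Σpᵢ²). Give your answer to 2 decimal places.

0.55

Total N = 15+5+7+3+120+3+1+14+15 = 183, so the proportions are 0.082, 0.0273, 0.0383, 0.0164, 0.6557, 0.0164, 0.0055, 0.0765, 0.082 (working shown to 4 dp, full precision carried).
D = 0.082² + 0.0273² + 0.0383² + 0.0164² + 0.6557² + 0.0164² + 0.0055² + 0.0765² + 0.082² = 0.0067 + 0.0007 + 0.0015 + 0.0003 + 0.4300 + 0.0003 + 0.0000 + 0.0059 + 0.0067 = 0.4521.
So 1 − D = 0.5479, i.e. 0.55 to 2 decimal places.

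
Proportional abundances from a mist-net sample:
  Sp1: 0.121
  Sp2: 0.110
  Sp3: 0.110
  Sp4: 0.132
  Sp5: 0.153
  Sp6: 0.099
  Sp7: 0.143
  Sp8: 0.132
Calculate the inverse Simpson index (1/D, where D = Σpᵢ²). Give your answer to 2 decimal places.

D = 0.121² + 0.11² + 0.11² + 0.132² + 0.153² + 0.099² + 0.143² + 0.132² = 0.014641 + 0.012100 + 0.012100 + 0.017424 + 0.023409 + 0.009801 + 0.020449 + 0.017424 = 0.127348 (working shown to 6 dp, full precision carried).
So 1/D = 7.8525, i.e. 7.85 to 2 decimal places.

7.85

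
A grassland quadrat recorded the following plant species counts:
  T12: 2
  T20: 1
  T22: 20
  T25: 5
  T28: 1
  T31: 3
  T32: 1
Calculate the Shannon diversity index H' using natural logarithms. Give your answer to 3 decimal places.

1.295

Total N = 2+1+20+5+1+3+1 = 33, so the proportions are 0.06061, 0.0303, 0.60606, 0.15152, 0.0303, 0.09091, 0.0303 (working shown to 5 dp, full precision carried).
Each pᵢ ln pᵢ term: 0.06061×(-2.80336)=-0.16990, 0.0303×(-3.49651)=-0.10595, 0.60606×(-0.50078)=-0.30350, 0.15152×(-1.88707)=-0.28592, 0.0303×(-3.49651)=-0.10595, 0.09091×(-2.39790)=-0.21799, 0.0303×(-3.49651)=-0.10595.
Sum = -1.29518, so H' = 1.295.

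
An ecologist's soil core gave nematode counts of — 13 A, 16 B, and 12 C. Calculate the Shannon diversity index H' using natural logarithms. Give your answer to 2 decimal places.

Total N = 13+16+12 = 41, so the proportions are 0.3171, 0.3902, 0.2927 (working shown to 4 dp, full precision carried).
Each pᵢ ln pᵢ term: 0.3171×(-1.1486)=-0.3642, 0.3902×(-0.9410)=-0.3672, 0.2927×(-1.2287)=-0.3596.
Sum = -1.0910, so H' = 1.09.

1.09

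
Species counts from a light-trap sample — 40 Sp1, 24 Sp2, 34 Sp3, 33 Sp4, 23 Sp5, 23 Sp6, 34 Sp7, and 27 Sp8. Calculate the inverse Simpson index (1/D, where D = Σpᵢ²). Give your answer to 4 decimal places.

Total N = 40+24+34+33+23+23+34+27 = 238, so the proportions are 0.16806723, 0.10084034, 0.14285714, 0.13865546, 0.09663866, 0.09663866, 0.14285714, 0.11344538 (working shown to 8 dp, full precision carried).
D = 0.16806723² + 0.10084034² + 0.14285714² + 0.13865546² + 0.09663866² + 0.09663866² + 0.14285714² + 0.11344538² = 0.02824659 + 0.01016877 + 0.02040816 + 0.01922534 + 0.00933903 + 0.00933903 + 0.02040816 + 0.01286985 = 0.13000494.
So 1/D = 7.692015, i.e. 7.6920 to 4 decimal places.

7.6920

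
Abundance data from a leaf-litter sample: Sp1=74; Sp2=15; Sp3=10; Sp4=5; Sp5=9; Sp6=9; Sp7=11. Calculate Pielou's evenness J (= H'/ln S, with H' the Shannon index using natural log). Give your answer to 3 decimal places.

Total N = 74+15+10+5+9+9+11 = 133, so the proportions are 0.55639, 0.11278, 0.07519, 0.03759, 0.06767, 0.06767, 0.08271 (working shown to 5 dp, full precision carried).
H' = −Σ pᵢ ln pᵢ = −((-0.32620) + (-0.24612) + (-0.19457) + (-0.12334) + (-0.18224) + (-0.18224) + (-0.20614)) = 1.46086.
With S = 7 species, ln S = 1.94591, so J = 1.46086/1.94591 = 0.75074, i.e. 0.751 to 3 decimal places.

0.751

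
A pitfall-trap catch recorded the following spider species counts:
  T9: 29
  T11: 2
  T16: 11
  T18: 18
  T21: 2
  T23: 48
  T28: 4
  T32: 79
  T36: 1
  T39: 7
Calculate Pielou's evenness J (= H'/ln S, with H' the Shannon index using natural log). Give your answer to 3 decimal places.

Total N = 29+2+11+18+2+48+4+79+1+7 = 201, so the proportions are 0.14428, 0.00995, 0.05473, 0.08955, 0.00995, 0.23881, 0.0199, 0.39303, 0.00498, 0.03483 (working shown to 5 dp, full precision carried).
H' = −Σ pᵢ ln pᵢ = −((-0.27932) + (-0.04587) + (-0.15900) + (-0.21608) + (-0.04587) + (-0.34199) + (-0.07795) + (-0.36704) + (-0.02638) + (-0.11692)) = 1.67645.
With S = 10 species, ln S = 2.30259, so J = 1.67645/2.30259 = 0.72807, i.e. 0.728 to 3 decimal places.

0.728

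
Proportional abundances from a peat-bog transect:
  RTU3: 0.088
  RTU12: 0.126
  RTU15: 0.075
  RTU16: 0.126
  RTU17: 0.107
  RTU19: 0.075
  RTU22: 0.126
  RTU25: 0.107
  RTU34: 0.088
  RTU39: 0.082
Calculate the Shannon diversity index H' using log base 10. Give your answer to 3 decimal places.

Each pᵢ log₁₀ pᵢ term (working shown to 5 dp, full precision carried): 0.088×(-1.05552)=-0.09289, 0.126×(-0.89963)=-0.11335, 0.075×(-1.12494)=-0.08437, 0.126×(-0.89963)=-0.11335, 0.107×(-0.97062)=-0.10386, 0.075×(-1.12494)=-0.08437, 0.126×(-0.89963)=-0.11335, 0.107×(-0.97062)=-0.10386, 0.088×(-1.05552)=-0.09289, 0.082×(-1.08619)=-0.08907.
Sum = -0.99135, so H' = 0.991.

0.991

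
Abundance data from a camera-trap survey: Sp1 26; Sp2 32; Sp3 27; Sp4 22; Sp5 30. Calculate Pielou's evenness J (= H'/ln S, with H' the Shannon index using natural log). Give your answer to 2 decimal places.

1.00

Total N = 26+32+27+22+30 = 137, so the proportions are 0.1898, 0.2336, 0.1971, 0.1606, 0.219 (working shown to 4 dp, full precision carried).
H' = −Σ pᵢ ln pᵢ = −((-0.3154) + (-0.3397) + (-0.3201) + (-0.2937) + (-0.3326)) = 1.6014.
With S = 5 species, ln S = 1.6094, so J = 1.6014/1.6094 = 0.9950, i.e. 1.00 to 2 decimal places.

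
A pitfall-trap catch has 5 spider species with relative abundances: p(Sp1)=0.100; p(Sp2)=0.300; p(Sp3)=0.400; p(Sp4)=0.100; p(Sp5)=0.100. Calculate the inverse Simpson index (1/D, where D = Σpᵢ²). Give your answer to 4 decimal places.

D = 0.1² + 0.3² + 0.4² + 0.1² + 0.1² = 0.01000000 + 0.09000000 + 0.16000000 + 0.01000000 + 0.01000000 = 0.28000000 (working shown to 8 dp, full precision carried).
So 1/D = 3.571429, i.e. 3.5714 to 4 decimal places.

3.5714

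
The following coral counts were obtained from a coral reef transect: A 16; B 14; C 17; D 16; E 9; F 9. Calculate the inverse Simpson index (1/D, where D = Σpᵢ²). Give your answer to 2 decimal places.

5.66

Total N = 16+14+17+16+9+9 = 81, so the proportions are 0.197531, 0.17284, 0.209877, 0.197531, 0.111111, 0.111111 (working shown to 6 dp, full precision carried).
D = 0.197531² + 0.17284² + 0.209877² + 0.197531² + 0.111111² + 0.111111² = 0.039018 + 0.029873 + 0.044048 + 0.039018 + 0.012346 + 0.012346 = 0.176650.
So 1/D = 5.6609, i.e. 5.66 to 2 decimal places.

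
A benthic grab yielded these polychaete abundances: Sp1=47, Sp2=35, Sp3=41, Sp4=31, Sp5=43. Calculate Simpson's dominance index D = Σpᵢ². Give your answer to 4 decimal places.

Total N = 47+35+41+31+43 = 197, so the proportions are 0.238579, 0.177665, 0.208122, 0.15736, 0.218274 (working shown to 6 dp, full precision carried).
D = 0.238579² + 0.177665² + 0.208122² + 0.15736² + 0.218274² = 0.056920 + 0.031565 + 0.043315 + 0.024762 + 0.047644 = 0.204205.
To 4 decimal places, D = 0.2042.

0.2042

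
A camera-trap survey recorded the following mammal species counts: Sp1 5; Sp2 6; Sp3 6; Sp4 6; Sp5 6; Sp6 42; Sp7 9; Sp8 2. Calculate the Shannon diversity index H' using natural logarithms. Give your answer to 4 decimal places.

Total N = 5+6+6+6+6+42+9+2 = 82, so the proportions are 0.060976, 0.073171, 0.073171, 0.073171, 0.073171, 0.512195, 0.109756, 0.02439 (working shown to 6 dp, full precision carried).
Each pᵢ ln pᵢ term: 0.060976×(-2.797281)=-0.170566, 0.073171×(-2.614960)=-0.191339, 0.073171×(-2.614960)=-0.191339, 0.073171×(-2.614960)=-0.191339, 0.073171×(-2.614960)=-0.191339, 0.512195×(-0.669050)=-0.342684, 0.109756×(-2.209495)=-0.242506, 0.02439×(-3.713572)=-0.090575.
Sum = -1.611684, so H' = 1.6117.

1.6117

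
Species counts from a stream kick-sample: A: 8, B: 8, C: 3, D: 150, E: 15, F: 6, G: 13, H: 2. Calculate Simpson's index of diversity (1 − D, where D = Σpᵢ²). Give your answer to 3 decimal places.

0.451

Total N = 8+8+3+150+15+6+13+2 = 205, so the proportions are 0.03902, 0.03902, 0.01463, 0.73171, 0.07317, 0.02927, 0.06341, 0.00976 (working shown to 5 dp, full precision carried).
D = 0.03902² + 0.03902² + 0.01463² + 0.73171² + 0.07317² + 0.02927² + 0.06341² + 0.00976² = 0.00152 + 0.00152 + 0.00021 + 0.53540 + 0.00535 + 0.00086 + 0.00402 + 0.00010 = 0.54898.
So 1 − D = 0.45102, i.e. 0.451 to 3 decimal places.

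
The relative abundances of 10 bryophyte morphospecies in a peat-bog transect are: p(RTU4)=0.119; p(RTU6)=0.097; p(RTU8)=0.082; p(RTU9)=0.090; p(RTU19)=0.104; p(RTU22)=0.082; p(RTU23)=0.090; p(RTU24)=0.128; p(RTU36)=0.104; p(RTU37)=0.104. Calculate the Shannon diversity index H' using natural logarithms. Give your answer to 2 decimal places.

2.29

Each pᵢ ln pᵢ term (working shown to 4 dp, full precision carried): 0.119×(-2.1286)=-0.2533, 0.097×(-2.3330)=-0.2263, 0.082×(-2.5010)=-0.2051, 0.09×(-2.4079)=-0.2167, 0.104×(-2.2634)=-0.2354, 0.082×(-2.5010)=-0.2051, 0.09×(-2.4079)=-0.2167, 0.128×(-2.0557)=-0.2631, 0.104×(-2.2634)=-0.2354, 0.104×(-2.2634)=-0.2354.
Sum = -2.2925, so H' = 2.29.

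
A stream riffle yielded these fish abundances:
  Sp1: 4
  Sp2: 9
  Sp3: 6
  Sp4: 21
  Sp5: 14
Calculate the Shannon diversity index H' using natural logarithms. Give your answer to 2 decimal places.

Total N = 4+9+6+21+14 = 54, so the proportions are 0.0741, 0.1667, 0.1111, 0.3889, 0.2593 (working shown to 4 dp, full precision carried).
Each pᵢ ln pᵢ term: 0.0741×(-2.6027)=-0.1928, 0.1667×(-1.7918)=-0.2986, 0.1111×(-2.1972)=-0.2441, 0.3889×(-0.9445)=-0.3673, 0.2593×(-1.3499)=-0.3500.
Sum = -1.4528, so H' = 1.45.

1.45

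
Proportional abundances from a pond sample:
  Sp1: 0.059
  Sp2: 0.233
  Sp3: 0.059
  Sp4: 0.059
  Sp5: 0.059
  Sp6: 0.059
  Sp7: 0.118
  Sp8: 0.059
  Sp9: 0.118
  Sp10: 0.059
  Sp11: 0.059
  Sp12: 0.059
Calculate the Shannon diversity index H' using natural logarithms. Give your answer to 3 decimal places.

Each pᵢ ln pᵢ term (working shown to 5 dp, full precision carried): 0.059×(-2.83022)=-0.16698, 0.233×(-1.45672)=-0.33942, 0.059×(-2.83022)=-0.16698, 0.059×(-2.83022)=-0.16698, 0.059×(-2.83022)=-0.16698, 0.059×(-2.83022)=-0.16698, 0.118×(-2.13707)=-0.25217, 0.059×(-2.83022)=-0.16698, 0.118×(-2.13707)=-0.25217, 0.059×(-2.83022)=-0.16698, 0.059×(-2.83022)=-0.16698, 0.059×(-2.83022)=-0.16698.
Sum = -2.34661, so H' = 2.347.

2.347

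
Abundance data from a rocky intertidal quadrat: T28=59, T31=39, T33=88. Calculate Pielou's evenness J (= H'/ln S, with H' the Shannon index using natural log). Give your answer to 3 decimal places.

0.952

Total N = 59+39+88 = 186, so the proportions are 0.3172, 0.20968, 0.47312 (working shown to 5 dp, full precision carried).
H' = −Σ pᵢ ln pᵢ = −((-0.36422) + (-0.32755) + (-0.35409)) = 1.04586.
With S = 3 species, ln S = 1.09861, so J = 1.04586/1.09861 = 0.95198, i.e. 0.952 to 3 decimal places.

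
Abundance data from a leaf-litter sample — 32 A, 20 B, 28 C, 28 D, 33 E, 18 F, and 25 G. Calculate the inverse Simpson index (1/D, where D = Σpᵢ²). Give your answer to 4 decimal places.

6.7308

Total N = 32+20+28+28+33+18+25 = 184, so the proportions are 0.17391304, 0.10869565, 0.15217391, 0.15217391, 0.17934783, 0.09782609, 0.13586957 (working shown to 8 dp, full precision carried).
D = 0.17391304² + 0.10869565² + 0.15217391² + 0.15217391² + 0.17934783² + 0.09782609² + 0.13586957² = 0.03024575 + 0.01181474 + 0.02315690 + 0.02315690 + 0.03216564 + 0.00956994 + 0.01846054 = 0.14857042.
So 1/D = 6.730815, i.e. 6.7308 to 4 decimal places.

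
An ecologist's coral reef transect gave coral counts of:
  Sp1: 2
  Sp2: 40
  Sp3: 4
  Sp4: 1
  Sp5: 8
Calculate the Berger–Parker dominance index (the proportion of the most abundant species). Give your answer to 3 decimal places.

Total N = 2+40+4+1+8 = 55, so the proportions are 0.03636, 0.72727, 0.07273, 0.01818, 0.14545 (working shown to 5 dp, full precision carried).
The largest proportion is 0.72727, i.e. d = 0.727 to 3 decimal places.

0.727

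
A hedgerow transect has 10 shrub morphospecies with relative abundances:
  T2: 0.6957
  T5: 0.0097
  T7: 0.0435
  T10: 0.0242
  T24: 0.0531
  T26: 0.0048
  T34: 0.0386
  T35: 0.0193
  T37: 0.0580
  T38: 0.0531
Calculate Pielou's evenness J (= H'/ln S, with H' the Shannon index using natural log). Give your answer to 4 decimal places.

0.5334

H' = −Σ pᵢ ln pᵢ = −((-0.252426) + (-0.044966) + (-0.136372) + (-0.090058) + (-0.155879) + (-0.025628) + (-0.125624) + (-0.076190) + (-0.165144) + (-0.155879)) = 1.228165 (working shown to 6 dp, full precision carried).
With S = 10 species, ln S = 2.302585, so J = 1.228165/2.302585 = 0.533385, i.e. 0.5334 to 4 decimal places.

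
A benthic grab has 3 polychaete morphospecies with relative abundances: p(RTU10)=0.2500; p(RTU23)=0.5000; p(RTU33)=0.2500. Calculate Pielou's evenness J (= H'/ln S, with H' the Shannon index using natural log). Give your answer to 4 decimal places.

0.9464

H' = −Σ pᵢ ln pᵢ = −((-0.346574) + (-0.346574) + (-0.346574)) = 1.039721 (working shown to 6 dp, full precision carried).
With S = 3 species, ln S = 1.098612, so J = 1.039721/1.098612 = 0.946395, i.e. 0.9464 to 4 decimal places.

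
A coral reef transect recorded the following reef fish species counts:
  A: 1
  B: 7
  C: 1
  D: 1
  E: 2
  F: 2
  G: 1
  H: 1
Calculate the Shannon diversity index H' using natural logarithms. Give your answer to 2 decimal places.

Total N = 1+7+1+1+2+2+1+1 = 16, so the proportions are 0.0625, 0.4375, 0.0625, 0.0625, 0.125, 0.125, 0.0625, 0.0625 (working shown to 4 dp, full precision carried).
Each pᵢ ln pᵢ term: 0.0625×(-2.7726)=-0.1733, 0.4375×(-0.8267)=-0.3617, 0.0625×(-2.7726)=-0.1733, 0.0625×(-2.7726)=-0.1733, 0.125×(-2.0794)=-0.2599, 0.125×(-2.0794)=-0.2599, 0.0625×(-2.7726)=-0.1733, 0.0625×(-2.7726)=-0.1733.
Sum = -1.7480, so H' = 1.75.

1.75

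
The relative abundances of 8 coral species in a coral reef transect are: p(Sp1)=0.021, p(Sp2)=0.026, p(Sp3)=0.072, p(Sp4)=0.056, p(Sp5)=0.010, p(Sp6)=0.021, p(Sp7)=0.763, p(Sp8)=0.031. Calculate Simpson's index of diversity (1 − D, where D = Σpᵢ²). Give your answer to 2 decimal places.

D = 0.021² + 0.026² + 0.072² + 0.056² + 0.01² + 0.021² + 0.763² + 0.031² = 0.0004 + 0.0007 + 0.0052 + 0.0031 + 0.0001 + 0.0004 + 0.5822 + 0.0010 = 0.5931 (working shown to 4 dp, full precision carried).
So 1 − D = 0.4069, i.e. 0.41 to 2 decimal places.

0.41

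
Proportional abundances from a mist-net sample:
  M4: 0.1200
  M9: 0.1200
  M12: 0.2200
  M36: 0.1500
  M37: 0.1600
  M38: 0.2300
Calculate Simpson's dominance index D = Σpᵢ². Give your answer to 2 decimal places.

D = 0.12² + 0.12² + 0.22² + 0.15² + 0.16² + 0.23² = 0.0144 + 0.0144 + 0.0484 + 0.0225 + 0.0256 + 0.0529 = 0.1782 (working shown to 4 dp, full precision carried).
To 2 decimal places, D = 0.18.

0.18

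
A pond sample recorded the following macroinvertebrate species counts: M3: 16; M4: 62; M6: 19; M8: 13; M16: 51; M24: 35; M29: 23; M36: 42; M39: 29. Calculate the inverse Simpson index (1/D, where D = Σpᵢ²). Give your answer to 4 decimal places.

Total N = 16+62+19+13+51+35+23+42+29 = 290, so the proportions are 0.05517241, 0.2137931, 0.06551724, 0.04482759, 0.17586207, 0.12068966, 0.07931034, 0.14482759, 0.1 (working shown to 8 dp, full precision carried).
D = 0.05517241² + 0.2137931² + 0.06551724² + 0.04482759² + 0.17586207² + 0.12068966² + 0.07931034² + 0.14482759² + 0.1² = 0.00304400 + 0.04570749 + 0.00429251 + 0.00200951 + 0.03092747 + 0.01456599 + 0.00629013 + 0.02097503 + 0.01000000 = 0.13781213.
So 1/D = 7.256255, i.e. 7.2563 to 4 decimal places.

7.2563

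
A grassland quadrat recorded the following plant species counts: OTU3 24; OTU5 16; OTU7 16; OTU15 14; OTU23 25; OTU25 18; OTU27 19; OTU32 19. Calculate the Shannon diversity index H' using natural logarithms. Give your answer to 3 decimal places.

2.061

Total N = 24+16+16+14+25+18+19+19 = 151, so the proportions are 0.15894, 0.10596, 0.10596, 0.09272, 0.16556, 0.11921, 0.12583, 0.12583 (working shown to 5 dp, full precision carried).
Each pᵢ ln pᵢ term: 0.15894×(-1.83923)=-0.29233, 0.10596×(-2.24469)=-0.23785, 0.10596×(-2.24469)=-0.23785, 0.09272×(-2.37822)=-0.22050, 0.16556×(-1.79840)=-0.29775, 0.11921×(-2.12691)=-0.25354, 0.12583×(-2.07284)=-0.26082, 0.12583×(-2.07284)=-0.26082.
Sum = -2.06145, so H' = 2.061.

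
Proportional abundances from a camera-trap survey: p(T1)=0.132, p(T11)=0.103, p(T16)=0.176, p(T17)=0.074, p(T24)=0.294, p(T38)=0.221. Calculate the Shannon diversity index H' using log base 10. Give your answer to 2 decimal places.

0.74

Each pᵢ log₁₀ pᵢ term (working shown to 4 dp, full precision carried): 0.132×(-0.8794)=-0.1161, 0.103×(-0.9872)=-0.1017, 0.176×(-0.7545)=-0.1328, 0.074×(-1.1308)=-0.0837, 0.294×(-0.5317)=-0.1563, 0.221×(-0.6556)=-0.1449.
Sum = -0.7354, so H' = 0.74.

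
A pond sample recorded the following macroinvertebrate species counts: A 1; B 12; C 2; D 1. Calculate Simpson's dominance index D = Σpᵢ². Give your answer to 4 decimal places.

0.5859

Total N = 1+12+2+1 = 16, so the proportions are 0.0625, 0.75, 0.125, 0.0625 (working shown to 6 dp, full precision carried).
D = 0.0625² + 0.75² + 0.125² + 0.0625² = 0.003906 + 0.562500 + 0.015625 + 0.003906 = 0.585938.
To 4 decimal places, D = 0.5859.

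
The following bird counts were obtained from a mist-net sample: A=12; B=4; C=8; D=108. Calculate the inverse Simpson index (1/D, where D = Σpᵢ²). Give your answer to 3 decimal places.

1.466

Total N = 12+4+8+108 = 132, so the proportions are 0.090909, 0.030303, 0.060606, 0.818182 (working shown to 6 dp, full precision carried).
D = 0.090909² + 0.030303² + 0.060606² + 0.818182² = 0.008264 + 0.000918 + 0.003673 + 0.669421 = 0.682277.
So 1/D = 1.46568, i.e. 1.466 to 3 decimal places.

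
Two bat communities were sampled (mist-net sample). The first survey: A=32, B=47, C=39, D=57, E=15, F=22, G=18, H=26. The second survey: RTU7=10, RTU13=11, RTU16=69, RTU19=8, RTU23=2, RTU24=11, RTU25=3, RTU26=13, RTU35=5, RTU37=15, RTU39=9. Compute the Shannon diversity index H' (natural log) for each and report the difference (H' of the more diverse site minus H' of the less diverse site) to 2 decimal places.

0.09

The first survey: N=256, proportions 0.125, 0.1836, 0.1523, 0.2227, 0.0586, 0.0859, 0.0703, 0.1016, giving H' = 1.9883 (working shown to 4 dp, full precision carried).
The second survey: N=156, proportions 0.0641, 0.0705, 0.4423, 0.0513, 0.0128, 0.0705, 0.0192, 0.0833, 0.0321, 0.0962, 0.0577, giving H' = 1.9022.
Difference = |1.9883 − 1.9022| = 0.0861, i.e. 0.09 to 2 decimal places.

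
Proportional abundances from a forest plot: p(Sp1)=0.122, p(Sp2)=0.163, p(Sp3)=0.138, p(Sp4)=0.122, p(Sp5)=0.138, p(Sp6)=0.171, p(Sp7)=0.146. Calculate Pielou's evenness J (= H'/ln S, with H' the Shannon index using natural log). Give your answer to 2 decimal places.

1.00

H' = −Σ pᵢ ln pᵢ = −((-0.2567) + (-0.2957) + (-0.2733) + (-0.2567) + (-0.2733) + (-0.3020) + (-0.2809)) = 1.9385 (working shown to 4 dp, full precision carried).
With S = 7 species, ln S = 1.9459, so J = 1.9385/1.9459 = 0.9962, i.e. 1.00 to 2 decimal places.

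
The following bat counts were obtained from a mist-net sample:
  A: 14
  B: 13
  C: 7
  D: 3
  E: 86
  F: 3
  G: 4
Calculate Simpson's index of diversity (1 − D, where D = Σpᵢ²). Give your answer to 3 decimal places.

0.536

Total N = 14+13+7+3+86+3+4 = 130, so the proportions are 0.10769, 0.1, 0.05385, 0.02308, 0.66154, 0.02308, 0.03077 (working shown to 5 dp, full precision carried).
D = 0.10769² + 0.1² + 0.05385² + 0.02308² + 0.66154² + 0.02308² + 0.03077² = 0.01160 + 0.01000 + 0.00290 + 0.00053 + 0.43763 + 0.00053 + 0.00095 = 0.46414.
So 1 − D = 0.53586, i.e. 0.536 to 3 decimal places.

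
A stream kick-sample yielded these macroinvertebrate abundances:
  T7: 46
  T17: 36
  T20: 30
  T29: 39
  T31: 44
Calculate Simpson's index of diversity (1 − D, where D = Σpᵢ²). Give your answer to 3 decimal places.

Total N = 46+36+30+39+44 = 195, so the proportions are 0.2359, 0.18462, 0.15385, 0.2, 0.22564 (working shown to 5 dp, full precision carried).
D = 0.2359² + 0.18462² + 0.15385² + 0.2² + 0.22564² = 0.05565 + 0.03408 + 0.02367 + 0.04000 + 0.05091 = 0.20431.
So 1 − D = 0.79569, i.e. 0.796 to 3 decimal places.

0.796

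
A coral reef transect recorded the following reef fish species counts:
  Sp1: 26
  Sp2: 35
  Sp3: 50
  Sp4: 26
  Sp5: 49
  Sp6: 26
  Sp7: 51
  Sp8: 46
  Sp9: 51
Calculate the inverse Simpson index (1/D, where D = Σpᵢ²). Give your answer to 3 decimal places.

8.376

Total N = 26+35+50+26+49+26+51+46+51 = 360, so the proportions are 0.0722222, 0.0972222, 0.1388889, 0.0722222, 0.1361111, 0.0722222, 0.1416667, 0.1277778, 0.1416667 (working shown to 7 dp, full precision carried).
D = 0.0722222² + 0.0972222² + 0.1388889² + 0.0722222² + 0.1361111² + 0.0722222² + 0.1416667² + 0.1277778² + 0.1416667² = 0.0052160 + 0.0094522 + 0.0192901 + 0.0052160 + 0.0185262 + 0.0052160 + 0.0200694 + 0.0163272 + 0.0200694 = 0.1193827.
So 1/D = 8.37642, i.e. 8.376 to 3 decimal places.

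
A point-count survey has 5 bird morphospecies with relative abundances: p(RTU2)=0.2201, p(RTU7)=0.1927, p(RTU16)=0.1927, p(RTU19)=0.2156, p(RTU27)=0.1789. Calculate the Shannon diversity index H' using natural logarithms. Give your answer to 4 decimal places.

1.6064

Each pᵢ ln pᵢ term (working shown to 6 dp, full precision carried): 0.2201×(-1.513673)=-0.333159, 0.1927×(-1.646621)=-0.317304, 0.1927×(-1.646621)=-0.317304, 0.2156×(-1.534330)=-0.330802, 0.1789×(-1.720928)=-0.307874.
Sum = -1.606443, so H' = 1.6064.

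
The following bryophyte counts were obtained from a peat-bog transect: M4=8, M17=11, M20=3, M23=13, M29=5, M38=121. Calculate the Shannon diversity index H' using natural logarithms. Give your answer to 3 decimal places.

0.932

Total N = 8+11+3+13+5+121 = 161, so the proportions are 0.04969, 0.06832, 0.01863, 0.08075, 0.03106, 0.75155 (working shown to 5 dp, full precision carried).
Each pᵢ ln pᵢ term: 0.04969×(-3.00196)=-0.14917, 0.06832×(-2.68351)=-0.18335, 0.01863×(-3.98279)=-0.07421, 0.08075×(-2.51646)=-0.20319, 0.03106×(-3.47197)=-0.10783, 0.75155×(-0.28561)=-0.21465.
Sum = -0.93240, so H' = 0.932.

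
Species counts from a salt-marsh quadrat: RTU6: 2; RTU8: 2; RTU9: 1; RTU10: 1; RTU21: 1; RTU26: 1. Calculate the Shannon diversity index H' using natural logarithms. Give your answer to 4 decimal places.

Total N = 2+2+1+1+1+1 = 8, so the proportions are 0.25, 0.25, 0.125, 0.125, 0.125, 0.125 (working shown to 6 dp, full precision carried).
Each pᵢ ln pᵢ term: 0.25×(-1.386294)=-0.346574, 0.25×(-1.386294)=-0.346574, 0.125×(-2.079442)=-0.259930, 0.125×(-2.079442)=-0.259930, 0.125×(-2.079442)=-0.259930, 0.125×(-2.079442)=-0.259930.
Sum = -1.732868, so H' = 1.7329.

1.7329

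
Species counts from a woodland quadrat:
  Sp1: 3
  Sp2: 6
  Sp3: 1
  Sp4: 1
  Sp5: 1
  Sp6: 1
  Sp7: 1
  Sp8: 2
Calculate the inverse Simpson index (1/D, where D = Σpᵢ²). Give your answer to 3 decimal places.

4.741

Total N = 3+6+1+1+1+1+1+2 = 16, so the proportions are 0.1875, 0.375, 0.0625, 0.0625, 0.0625, 0.0625, 0.0625, 0.125 (working shown to 7 dp, full precision carried).
D = 0.1875² + 0.375² + 0.0625² + 0.0625² + 0.0625² + 0.0625² + 0.0625² + 0.125² = 0.0351562 + 0.1406250 + 0.0039062 + 0.0039062 + 0.0039062 + 0.0039062 + 0.0039062 + 0.0156250 = 0.2109375.
So 1/D = 4.74074, i.e. 4.741 to 3 decimal places.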